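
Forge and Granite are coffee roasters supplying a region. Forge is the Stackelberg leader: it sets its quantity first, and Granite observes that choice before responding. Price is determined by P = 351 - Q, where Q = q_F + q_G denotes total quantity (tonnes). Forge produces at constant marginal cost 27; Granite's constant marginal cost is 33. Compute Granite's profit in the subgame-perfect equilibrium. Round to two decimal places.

5852.25

Solve by backward induction. Given q_F, the follower Granite maximises π_G = (351 - q_F - q_G)q_G - 33q_G.
∂π_G/∂q_G = 318 - q_F - 2q_G = 0 gives the reaction function q_G = (318 - q_F)/2.
Forge substitutes q_G(q_F) into its own profit: π_F = q_F(351 - q_F - (318 - q_F)/2) - 27q_F = (192 - (1/2)q_F)q_F - 27q_F.
Leader FOC: 165 - q_F = 0, so q_F = 165.
Then q_G = (318 - 165)/2 = 153/2.
Price P = 351 - 483/2 = 219/2.
Granite's profit: (219/2 - 33)·(153/2) = 5852.2500.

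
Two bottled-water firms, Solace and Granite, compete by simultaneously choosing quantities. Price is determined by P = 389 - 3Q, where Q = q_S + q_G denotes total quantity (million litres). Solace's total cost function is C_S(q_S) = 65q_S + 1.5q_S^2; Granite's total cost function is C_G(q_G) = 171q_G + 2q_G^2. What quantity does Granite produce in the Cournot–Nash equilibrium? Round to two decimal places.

Solace's profit: π_S = (389 - 3Q)q_S - (65q_S + (3/2)q_S²). Setting ∂π_S/∂q_S = 0: 324 - 9q_S - 3(q_G) = 0.
Granite's first-order condition: 218 - 10q_G - 3(q_S) = 0.
Rearranging gives the reaction functions q_S = (324 - 3q_G)/9 and q_G = (218 - 3q_S)/10.
Solving the pair: q_S = 862/27, q_G = 110/9.

12.22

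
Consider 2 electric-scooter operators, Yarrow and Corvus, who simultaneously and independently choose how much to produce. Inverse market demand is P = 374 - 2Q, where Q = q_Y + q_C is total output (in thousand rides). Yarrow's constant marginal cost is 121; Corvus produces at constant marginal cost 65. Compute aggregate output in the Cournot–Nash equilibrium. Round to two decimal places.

93.67

Yarrow's profit: π_Y = (374 - 2Q)q_Y - (121q_Y). Setting ∂π_Y/∂q_Y = 0: 253 - 4q_Y - 2(q_C) = 0.
Corvus's profit: π_C = (374 - 2Q)q_C - (65q_C). Setting ∂π_C/∂q_C = 0: 309 - 4q_C - 2(q_Y) = 0.
Best responses: q_Y = (253 - 2q_C)/4, q_C = (309 - 2q_Y)/4.
Solving the pair: q_Y = 197/6, q_C = 365/6.
Total output Q = 197/6 + 365/6 = 281/3.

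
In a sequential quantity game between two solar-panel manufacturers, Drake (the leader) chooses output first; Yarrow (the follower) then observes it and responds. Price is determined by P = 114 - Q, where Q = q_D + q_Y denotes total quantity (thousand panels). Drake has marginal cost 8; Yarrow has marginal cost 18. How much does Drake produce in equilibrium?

58

The follower Yarrow best-responds to any q_D: π_Y = (114 - Q)q_Y - 18q_Y.
Follower FOC: 96 - q_D - 2q_Y = 0, so q_Y(q_D) = (96 - q_D)/2.
The leader anticipates this reaction. Substituting into P = 114 - Q gives P = 66 - (1/2)q_D, so π_D = (66 - (1/2)q_D)q_D - 8q_D.
Leader FOC: 58 - q_D = 0, so q_D = 58.
Then q_Y = (96 - 58)/2 = 19.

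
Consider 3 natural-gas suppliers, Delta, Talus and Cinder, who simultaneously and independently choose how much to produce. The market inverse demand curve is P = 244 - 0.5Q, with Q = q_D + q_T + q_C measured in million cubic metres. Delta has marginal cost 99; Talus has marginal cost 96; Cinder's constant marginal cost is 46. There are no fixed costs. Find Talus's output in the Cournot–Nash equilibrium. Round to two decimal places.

50.50

Delta's profit: π_D = (244 - 0.5Q)q_D - (99q_D). Setting ∂π_D/∂q_D = 0: 145 - q_D - (1/2)(q_T + q_C) = 0.
Talus's profit: π_T = (244 - 0.5Q)q_T - (96q_T). Setting ∂π_T/∂q_T = 0: 148 - q_T - (1/2)(q_D + q_C) = 0.
Cinder's profit: π_C = (244 - 0.5Q)q_C - (46q_C). Setting ∂π_C/∂q_C = 0: 198 - q_C - (1/2)(q_D + q_T) = 0.
Adding the 3 first-order conditions: 491 − 2Q = 0, so Q = 491/2.
Back-substituting: q_D = (145 − 491/4)/(1/2) = 89/2, q_T = (148 − 491/4)/(1/2) = 101/2, q_C = (198 − 491/4)/(1/2) = 301/2.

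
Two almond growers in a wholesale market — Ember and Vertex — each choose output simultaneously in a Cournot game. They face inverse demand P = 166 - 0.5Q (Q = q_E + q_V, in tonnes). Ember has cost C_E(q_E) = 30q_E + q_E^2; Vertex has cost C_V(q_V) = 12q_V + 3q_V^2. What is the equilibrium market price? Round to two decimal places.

Ember's profit: π_E = (166 - 0.5Q)q_E - (30q_E + q_E²). Setting ∂π_E/∂q_E = 0: 136 - 3q_E - (1/2)(q_V) = 0.
Vertex's profit: π_V = (166 - 0.5Q)q_V - (12q_V + 3q_V²). Setting ∂π_V/∂q_V = 0: 154 - 7q_V - (1/2)(q_E) = 0.
So q_E = (136 - (1/2)q_V)/3 and q_V = (154 - (1/2)q_E)/7.
Substituting one into the other gives q_E = 42.1687 and q_V = 1576/83.
Total output Q = 61.1566, so price P = 166 - (1/2)·61.1566 = 135.4217.

135.42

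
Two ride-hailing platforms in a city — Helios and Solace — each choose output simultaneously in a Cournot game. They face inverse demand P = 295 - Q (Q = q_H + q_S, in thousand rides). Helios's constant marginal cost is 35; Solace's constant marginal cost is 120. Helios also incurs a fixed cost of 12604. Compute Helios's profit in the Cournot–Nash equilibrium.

621

Helios's profit: π_H = (295 - Q)q_H - (35q_H). Setting ∂π_H/∂q_H = 0: 260 - 2q_H - (q_S) = 0.
Solace's profit: π_S = (295 - Q)q_S - (120q_S). Setting ∂π_S/∂q_S = 0: 175 - 2q_S - (q_H) = 0.
Best responses: q_H = (260 - q_S)/2, q_S = (175 - q_H)/2.
Substituting one into the other gives q_H = 115 and q_S = 30.
Price P = 295 - 145 = 150.
Helios's profit: (150 - 35)·115 - 12604 = 621.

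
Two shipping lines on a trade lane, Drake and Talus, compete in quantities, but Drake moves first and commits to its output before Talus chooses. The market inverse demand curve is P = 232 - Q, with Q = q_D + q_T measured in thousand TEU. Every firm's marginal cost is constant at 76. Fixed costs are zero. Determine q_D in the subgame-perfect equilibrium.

78

Solve by backward induction. Given q_D, the follower Talus maximises π_T = (232 - q_D - q_T)q_T - 76q_T.
Follower FOC: 156 - q_D - 2q_T = 0, so q_T(q_D) = (156 - q_D)/2.
The leader anticipates this reaction. Substituting into P = 232 - Q gives P = 154 - (1/2)q_D, so π_D = (154 - (1/2)q_D)q_D - 76q_D.
Leader FOC: 78 - q_D = 0, so q_D = 78.
Then q_T = (156 - 78)/2 = 39.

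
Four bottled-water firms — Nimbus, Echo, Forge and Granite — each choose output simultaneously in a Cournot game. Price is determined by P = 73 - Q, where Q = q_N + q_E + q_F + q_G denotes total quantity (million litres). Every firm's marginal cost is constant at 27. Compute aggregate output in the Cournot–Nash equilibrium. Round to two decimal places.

Each firm earns π_i = (73 - Q)q_i - 27q_i.
Setting ∂π_i/∂q_i = 0 with rivals' quantities fixed: 46 - 2q_i - Σ_{j≠i} q_j = 0.
By symmetry each firm produces the same amount; substituting Σ_{j≠i} q_j = 3q_i yields q_i = 46/5.
Total output Q = 46/5 + 46/5 + 46/5 + 46/5 = 184/5.

36.80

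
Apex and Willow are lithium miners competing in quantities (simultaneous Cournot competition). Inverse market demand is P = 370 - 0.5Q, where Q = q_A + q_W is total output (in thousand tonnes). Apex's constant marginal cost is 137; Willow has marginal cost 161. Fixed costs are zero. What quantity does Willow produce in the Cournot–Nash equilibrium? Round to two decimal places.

Apex's profit: π_A = (370 - 0.5Q)q_A - (137q_A). Setting ∂π_A/∂q_A = 0: 233 - q_A - (1/2)(q_W) = 0.
Willow's profit: π_W = (370 - 0.5Q)q_W - (161q_W). Setting ∂π_W/∂q_W = 0: 209 - q_W - (1/2)(q_A) = 0.
So q_A = (233 - (1/2)q_W) and q_W = (209 - (1/2)q_A).
Solving the pair: q_A = 514/3, q_W = 370/3.

123.33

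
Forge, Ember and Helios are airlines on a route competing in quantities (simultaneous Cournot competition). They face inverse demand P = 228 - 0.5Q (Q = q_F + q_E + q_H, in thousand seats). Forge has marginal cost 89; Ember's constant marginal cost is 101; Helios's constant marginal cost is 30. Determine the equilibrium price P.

Forge's profit: π_F = (228 - 0.5Q)q_F - (89q_F). Setting ∂π_F/∂q_F = 0: 139 - q_F - (1/2)(q_E + q_H) = 0.
Ember's profit: π_E = (228 - 0.5Q)q_E - (101q_E). Setting ∂π_E/∂q_E = 0: 127 - q_E - (1/2)(q_F + q_H) = 0.
Helios's profit: π_H = (228 - 0.5Q)q_H - (30q_H). Setting ∂π_H/∂q_H = 0: 198 - q_H - (1/2)(q_F + q_E) = 0.
Adding the 3 conditions: 464 − Q − Q = 0, i.e. Q = 232.
Back-substituting: q_F = (139 − 116)/(1/2) = 46, q_E = (127 − 116)/(1/2) = 22, q_H = (198 − 116)/(1/2) = 164.
Total output Q = 232, so price P = 228 - (1/2)·232 = 112.

112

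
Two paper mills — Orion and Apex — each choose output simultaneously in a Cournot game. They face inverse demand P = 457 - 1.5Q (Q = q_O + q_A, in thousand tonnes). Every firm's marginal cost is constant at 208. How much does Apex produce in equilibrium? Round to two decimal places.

A representative firm's profit is π_i = q_i(457 - 1.5Q) - 208q_i.
First-order condition (treating rivals' output as given): 249 - 3q_i - (3/2)q_j = 0.
By symmetry each firm produces the same amount; substituting q_j = q_i yields q_i = 249/(9/2) = 166/3.

55.33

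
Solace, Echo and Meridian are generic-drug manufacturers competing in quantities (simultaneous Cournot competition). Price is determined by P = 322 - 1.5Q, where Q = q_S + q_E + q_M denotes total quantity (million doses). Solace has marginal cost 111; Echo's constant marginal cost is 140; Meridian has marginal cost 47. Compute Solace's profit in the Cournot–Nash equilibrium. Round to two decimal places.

Solace's profit: π_S = (322 - 1.5Q)q_S - (111q_S). Setting ∂π_S/∂q_S = 0: 211 - 3q_S - (3/2)(q_E + q_M) = 0.
Echo's first-order condition: 182 - 3q_E - (3/2)(q_S + q_M) = 0.
Meridian's profit: π_M = (322 - 1.5Q)q_M - (47q_M). Setting ∂π_M/∂q_M = 0: 275 - 3q_M - (3/2)(q_S + q_E) = 0.
Adding the 3 first-order conditions: 668 − 6Q = 0, so Q = 334/3.
Back-substituting: q_S = (211 − 167)/(3/2) = 88/3, q_E = (182 − 167)/(3/2) = 10, q_M = (275 − 167)/(3/2) = 72.
Price P = 322 - (3/2)·(334/3) = 155.
Solace's profit: (155 - 111)·(88/3) = 1290.6667.

1290.67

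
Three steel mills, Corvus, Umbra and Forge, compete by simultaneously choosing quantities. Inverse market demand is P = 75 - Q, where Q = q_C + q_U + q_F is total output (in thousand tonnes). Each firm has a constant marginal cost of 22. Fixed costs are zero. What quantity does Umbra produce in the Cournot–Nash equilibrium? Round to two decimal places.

A representative firm's profit is π_i = q_i(75 - Q) - 22q_i.
First-order condition (treating rivals' output as given): 53 - 2q_i - Σ_{j≠i} q_j = 0.
By symmetry each firm produces the same amount; substituting Σ_{j≠i} q_j = 2q_i yields q_i = 53/4.

13.25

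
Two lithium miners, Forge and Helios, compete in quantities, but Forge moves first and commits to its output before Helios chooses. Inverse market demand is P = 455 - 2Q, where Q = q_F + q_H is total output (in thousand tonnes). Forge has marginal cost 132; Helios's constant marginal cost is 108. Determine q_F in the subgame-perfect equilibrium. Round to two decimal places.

74.75

Solve by backward induction. Given q_F, the follower Helios maximises π_H = (455 - 2q_F - 2q_H)q_H - 108q_H.
Follower FOC: 347 - 2q_F - 4q_H = 0, so q_H(q_F) = (347 - 2q_F)/4.
Forge substitutes q_H(q_F) into its own profit: π_F = q_F(455 - 2q_F - (347 - 2q_F)/2) - 132q_F = (563/2 - q_F)q_F - 132q_F.
Leader FOC: 299/2 - 2q_F = 0, so q_F = 299/4.
Then q_H = (347 - 2·(299/4))/4 = 395/8.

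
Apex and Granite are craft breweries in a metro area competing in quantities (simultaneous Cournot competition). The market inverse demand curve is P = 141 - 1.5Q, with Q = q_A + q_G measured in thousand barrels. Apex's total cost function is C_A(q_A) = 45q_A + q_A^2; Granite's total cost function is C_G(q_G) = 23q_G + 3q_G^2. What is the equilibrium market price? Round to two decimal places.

101.25

Apex's profit: π_A = (141 - 1.5Q)q_A - (45q_A + q_A²). Setting ∂π_A/∂q_A = 0: 96 - 5q_A - (3/2)(q_G) = 0.
Granite's first-order condition: 118 - 9q_G - (3/2)(q_A) = 0.
So q_A = (96 - (3/2)q_G)/5 and q_G = (118 - (3/2)q_A)/9.
Substituting one into the other gives q_A = 916/57 and q_G = 1784/171.
Total output Q = 26.5029, so price P = 141 - (3/2)·26.5029 = 101.2456.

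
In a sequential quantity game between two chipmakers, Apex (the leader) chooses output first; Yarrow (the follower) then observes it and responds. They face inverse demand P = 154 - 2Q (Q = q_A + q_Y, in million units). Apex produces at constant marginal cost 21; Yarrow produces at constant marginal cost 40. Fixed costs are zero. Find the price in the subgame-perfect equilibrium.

The follower Yarrow best-responds to any q_A: π_Y = (154 - 2Q)q_Y - 40q_Y.
∂π_Y/∂q_Y = 114 - 2q_A - 4q_Y = 0 gives the reaction function q_Y = (114 - 2q_A)/4.
The leader anticipates this reaction. Substituting into P = 154 - 2Q gives P = 97 - q_A, so π_A = (97 - q_A)q_A - 21q_A.
Leader FOC: 76 - 2q_A = 0, so q_A = 38.
Then q_Y = (114 - 2·38)/4 = 19/2.
Total output Q = 95/2, so price P = 154 - 2·(95/2) = 59.

59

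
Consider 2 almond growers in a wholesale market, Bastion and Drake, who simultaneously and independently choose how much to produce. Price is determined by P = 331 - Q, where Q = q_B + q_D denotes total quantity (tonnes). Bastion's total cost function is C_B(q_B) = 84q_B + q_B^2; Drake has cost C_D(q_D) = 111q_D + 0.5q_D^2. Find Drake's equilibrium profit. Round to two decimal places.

Bastion's profit: π_B = (331 - Q)q_B - (84q_B + q_B²). Setting ∂π_B/∂q_B = 0: 247 - 4q_B - (q_D) = 0.
Drake's profit: π_D = (331 - Q)q_D - (111q_D + (1/2)q_D²). Setting ∂π_D/∂q_D = 0: 220 - 3q_D - (q_B) = 0.
Best responses: q_B = (247 - q_D)/4, q_D = (220 - q_B)/3.
Substituting one into the other gives q_B = 521/11 and q_D = 633/11.
Price P = 331 - 1154/11 = 226.0909.
Drake's profit: 226.0909·(633/11) - 111·(633/11) - (1/2)(633/11)² = 4967.2190.

4967.22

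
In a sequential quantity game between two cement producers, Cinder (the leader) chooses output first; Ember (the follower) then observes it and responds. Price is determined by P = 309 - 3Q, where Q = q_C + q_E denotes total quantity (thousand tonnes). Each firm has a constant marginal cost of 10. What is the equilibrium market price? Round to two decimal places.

84.75

Solve by backward induction. Given q_C, the follower Ember maximises π_E = (309 - 3q_C - 3q_E)q_E - 10q_E.
∂π_E/∂q_E = 299 - 3q_C - 6q_E = 0 gives the reaction function q_E = (299 - 3q_C)/6.
The leader anticipates this reaction. Substituting into P = 309 - 3Q gives P = 319/2 - (3/2)q_C, so π_C = (319/2 - (3/2)q_C)q_C - 10q_C.
The leader's first-order condition 299/2 - 3q_C = 0 yields q_C = 299/6.
Then q_E = (299 - 3·(299/6))/6 = 299/12.
Total output Q = 299/4, so price P = 309 - 3·(299/4) = 339/4.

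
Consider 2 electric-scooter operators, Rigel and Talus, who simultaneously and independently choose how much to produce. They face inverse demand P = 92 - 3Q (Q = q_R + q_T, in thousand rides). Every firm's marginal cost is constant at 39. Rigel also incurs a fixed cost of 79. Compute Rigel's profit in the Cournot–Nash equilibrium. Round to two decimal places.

Each firm earns π_i = (92 - 3Q)q_i - 39q_i.
First-order condition (treating rivals' output as given): 53 - 6q_i - 3q_j = 0.
With identical firms every q_j equals q_i, so q_j = q_i and 53 = 9q_i, giving q_i = 53/9.
Price P = 92 - 3·(106/9) = 170/3.
Rigel's profit: (170/3 - 39)·(53/9) - 79 = 676/27.

25.04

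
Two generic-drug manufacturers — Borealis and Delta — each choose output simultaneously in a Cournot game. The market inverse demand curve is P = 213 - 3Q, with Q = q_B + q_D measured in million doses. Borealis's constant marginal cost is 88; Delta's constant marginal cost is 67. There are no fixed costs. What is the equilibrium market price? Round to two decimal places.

122.67

Borealis's profit: π_B = (213 - 3Q)q_B - (88q_B). Setting ∂π_B/∂q_B = 0: 125 - 6q_B - 3(q_D) = 0.
Delta's profit: π_D = (213 - 3Q)q_D - (67q_D). Setting ∂π_D/∂q_D = 0: 146 - 6q_D - 3(q_B) = 0.
Rearranging gives the reaction functions q_B = (125 - 3q_D)/6 and q_D = (146 - 3q_B)/6.
Substituting one into the other gives q_B = 104/9 and q_D = 167/9.
Total output Q = 271/9, so price P = 213 - 3·(271/9) = 368/3.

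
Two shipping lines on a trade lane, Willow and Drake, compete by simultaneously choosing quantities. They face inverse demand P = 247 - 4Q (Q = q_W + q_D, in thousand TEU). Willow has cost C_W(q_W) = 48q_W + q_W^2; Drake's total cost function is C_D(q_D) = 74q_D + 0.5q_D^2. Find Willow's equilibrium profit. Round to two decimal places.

1102.81

Willow's profit: π_W = (247 - 4Q)q_W - (48q_W + q_W²). Setting ∂π_W/∂q_W = 0: 199 - 10q_W - 4(q_D) = 0.
Drake's first-order condition: 173 - 9q_D - 4(q_W) = 0.
So q_W = (199 - 4q_D)/10 and q_D = (173 - 4q_W)/9.
Solving the pair: q_W = 1099/74, q_D = 467/37.
Price P = 247 - 4·27.4730 = 137.1081.
Willow's profit: 137.1081·(1099/74) - 48·(1099/74) - (1099/74)² = 1102.8132.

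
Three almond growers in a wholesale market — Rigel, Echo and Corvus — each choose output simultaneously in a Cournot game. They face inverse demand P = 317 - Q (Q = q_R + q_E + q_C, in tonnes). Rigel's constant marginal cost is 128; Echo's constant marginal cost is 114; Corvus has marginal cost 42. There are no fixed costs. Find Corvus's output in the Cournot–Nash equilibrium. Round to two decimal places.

108.25

Rigel's profit: π_R = (317 - Q)q_R - (128q_R). Setting ∂π_R/∂q_R = 0: 189 - 2q_R - (q_E + q_C) = 0.
Echo's profit: π_E = (317 - Q)q_E - (114q_E). Setting ∂π_E/∂q_E = 0: 203 - 2q_E - (q_R + q_C) = 0.
Corvus's profit: π_C = (317 - Q)q_C - (42q_C). Setting ∂π_C/∂q_C = 0: 275 - 2q_C - (q_R + q_E) = 0.
Summing all 3 equations gives 667 − 4Q = 0, hence Q = 667/4.
Back-substituting: q_R = (189 − 667/4) = 89/4, q_E = (203 − 667/4) = 145/4, q_C = (275 − 667/4) = 433/4.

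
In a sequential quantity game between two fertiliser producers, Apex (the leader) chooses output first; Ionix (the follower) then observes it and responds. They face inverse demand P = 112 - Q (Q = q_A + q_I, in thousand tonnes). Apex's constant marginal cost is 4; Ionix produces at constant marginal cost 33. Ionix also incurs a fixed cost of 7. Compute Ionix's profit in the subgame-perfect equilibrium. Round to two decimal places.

20.56

Solve by backward induction. Given q_A, the follower Ionix maximises π_I = (112 - q_A - q_I)q_I - 33q_I.
Setting the follower's marginal profit to zero, 79 - q_A - 2q_I = 0, i.e. q_I = (79 - q_A)/2.
Apex substitutes q_I(q_A) into its own profit: π_A = q_A(112 - q_A - (79 - q_A)/2) - 4q_A = (145/2 - (1/2)q_A)q_A - 4q_A.
Maximising: ∂π_A/∂q_A = 137/2 - q_A = 0, giving q_A = 137/2.
Then q_I = (79 - 137/2)/2 = 21/4.
Price P = 112 - 295/4 = 153/4.
Ionix's profit: (153/4 - 33)·(21/4) - 7 = 329/16.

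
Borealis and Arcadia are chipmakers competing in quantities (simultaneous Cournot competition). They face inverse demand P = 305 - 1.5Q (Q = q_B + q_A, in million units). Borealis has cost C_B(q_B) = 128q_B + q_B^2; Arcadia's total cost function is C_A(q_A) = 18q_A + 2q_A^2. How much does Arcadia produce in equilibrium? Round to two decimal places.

35.71

Borealis's profit: π_B = (305 - 1.5Q)q_B - (128q_B + q_B²). Setting ∂π_B/∂q_B = 0: 177 - 5q_B - (3/2)(q_A) = 0.
Arcadia's first-order condition: 287 - 7q_A - (3/2)(q_B) = 0.
Rearranging gives the reaction functions q_B = (177 - (3/2)q_A)/5 and q_A = (287 - (3/2)q_B)/7.
Substituting one into the other gives q_B = 24.6870 and q_A = 35.7099.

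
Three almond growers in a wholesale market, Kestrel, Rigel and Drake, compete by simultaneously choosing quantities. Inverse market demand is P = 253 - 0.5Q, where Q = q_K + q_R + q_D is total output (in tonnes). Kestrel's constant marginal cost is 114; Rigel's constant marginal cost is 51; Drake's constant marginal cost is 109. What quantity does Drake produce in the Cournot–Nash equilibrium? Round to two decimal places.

45.50

Kestrel's profit: π_K = (253 - 0.5Q)q_K - (114q_K). Setting ∂π_K/∂q_K = 0: 139 - q_K - (1/2)(q_R + q_D) = 0.
Rigel's first-order condition: 202 - q_R - (1/2)(q_K + q_D) = 0.
Drake's profit: π_D = (253 - 0.5Q)q_D - (109q_D). Setting ∂π_D/∂q_D = 0: 144 - q_D - (1/2)(q_K + q_R) = 0.
Summing all 3 equations gives 485 − 2Q = 0, hence Q = 485/2.
Back-substituting: q_K = (139 − 485/4)/(1/2) = 71/2, q_R = (202 − 485/4)/(1/2) = 323/2, q_D = (144 − 485/4)/(1/2) = 91/2.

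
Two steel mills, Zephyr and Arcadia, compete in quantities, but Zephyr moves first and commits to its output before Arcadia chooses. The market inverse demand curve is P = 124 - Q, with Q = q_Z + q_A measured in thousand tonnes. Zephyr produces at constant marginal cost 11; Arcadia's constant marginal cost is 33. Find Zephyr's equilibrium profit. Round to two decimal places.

The follower Arcadia best-responds to any q_Z: π_A = (124 - Q)q_A - 33q_A.
Follower FOC: 91 - q_Z - 2q_A = 0, so q_A(q_Z) = (91 - q_Z)/2.
Zephyr substitutes q_A(q_Z) into its own profit: π_Z = q_Z(124 - q_Z - (91 - q_Z)/2) - 11q_Z = (157/2 - (1/2)q_Z)q_Z - 11q_Z.
Leader FOC: 135/2 - q_Z = 0, so q_Z = 135/2.
Then q_A = (91 - 135/2)/2 = 47/4.
Price P = 124 - 317/4 = 179/4.
Zephyr's profit: (179/4 - 11)·(135/2) = 2278.1250.

2278.13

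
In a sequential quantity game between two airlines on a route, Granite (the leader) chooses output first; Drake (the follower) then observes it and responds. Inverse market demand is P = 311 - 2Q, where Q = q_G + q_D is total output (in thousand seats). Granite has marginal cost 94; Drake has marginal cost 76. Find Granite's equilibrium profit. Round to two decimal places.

2475.06

The follower Drake best-responds to any q_G: π_D = (311 - 2Q)q_D - 76q_D.
∂π_D/∂q_D = 235 - 2q_G - 4q_D = 0 gives the reaction function q_D = (235 - 2q_G)/4.
The leader anticipates this reaction. Substituting into P = 311 - 2Q gives P = 387/2 - q_G, so π_G = (387/2 - q_G)q_G - 94q_G.
Maximising: ∂π_G/∂q_G = 199/2 - 2q_G = 0, giving q_G = 199/4.
Then q_D = (235 - 2·(199/4))/4 = 271/8.
Price P = 311 - 2·(669/8) = 575/4.
Granite's profit: (575/4 - 94)·(199/4) = 2475.0625.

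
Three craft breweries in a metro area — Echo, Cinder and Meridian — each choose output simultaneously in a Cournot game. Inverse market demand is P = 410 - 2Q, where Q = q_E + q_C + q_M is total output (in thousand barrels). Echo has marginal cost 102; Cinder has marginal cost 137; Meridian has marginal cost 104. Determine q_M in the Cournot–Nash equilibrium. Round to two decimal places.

42.13

Echo's profit: π_E = (410 - 2Q)q_E - (102q_E). Setting ∂π_E/∂q_E = 0: 308 - 4q_E - 2(q_C + q_M) = 0.
Cinder's profit: π_C = (410 - 2Q)q_C - (137q_C). Setting ∂π_C/∂q_C = 0: 273 - 4q_C - 2(q_E + q_M) = 0.
Meridian's first-order condition: 306 - 4q_M - 2(q_E + q_C) = 0.
Adding the 3 conditions: 887 − 4Q − 4Q = 0, i.e. Q = 887/8.
Back-substituting: q_E = (308 − 887/4)/2 = 345/8, q_C = (273 − 887/4)/2 = 205/8, q_M = (306 − 887/4)/2 = 337/8.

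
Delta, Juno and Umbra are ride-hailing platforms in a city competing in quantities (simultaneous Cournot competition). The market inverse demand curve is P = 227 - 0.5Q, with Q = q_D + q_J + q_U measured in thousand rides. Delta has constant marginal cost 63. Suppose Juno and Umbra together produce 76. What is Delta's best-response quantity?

126

With rivals' combined output fixed at 76, Delta's profit is π_D = (227 - (1/2)·76 - (1/2)q_D)q_D - (63q_D) = (189 - (1/2)q_D)q_D - (63q_D).
∂π_D/∂q_D = 126 - q_D = 0, so q_D = 126.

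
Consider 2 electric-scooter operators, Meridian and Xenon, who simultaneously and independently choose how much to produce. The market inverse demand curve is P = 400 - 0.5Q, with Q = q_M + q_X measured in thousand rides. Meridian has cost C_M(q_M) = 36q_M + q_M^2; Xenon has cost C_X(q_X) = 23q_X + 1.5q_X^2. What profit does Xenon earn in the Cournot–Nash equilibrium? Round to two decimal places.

13046.28

Meridian's profit: π_M = (400 - 0.5Q)q_M - (36q_M + q_M²). Setting ∂π_M/∂q_M = 0: 364 - 3q_M - (1/2)(q_X) = 0.
Xenon's profit: π_X = (400 - 0.5Q)q_X - (23q_X + (3/2)q_X²). Setting ∂π_X/∂q_X = 0: 377 - 4q_X - (1/2)(q_M) = 0.
Rearranging gives the reaction functions q_M = (364 - (1/2)q_X)/3 and q_X = (377 - (1/2)q_M)/4.
Solving the pair: q_M = 107.8723, q_X = 80.7660.
Price P = 400 - (1/2)·188.6383 = 305.6809.
Xenon's profit: 305.6809·80.7660 - 23·80.7660 - (3/2)·80.7660² = 13046.2798.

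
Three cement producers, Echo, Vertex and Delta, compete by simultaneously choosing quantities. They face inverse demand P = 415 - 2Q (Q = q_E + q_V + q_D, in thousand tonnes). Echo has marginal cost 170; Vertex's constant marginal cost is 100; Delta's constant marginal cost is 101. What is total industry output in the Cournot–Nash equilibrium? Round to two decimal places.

Echo's profit: π_E = (415 - 2Q)q_E - (170q_E). Setting ∂π_E/∂q_E = 0: 245 - 4q_E - 2(q_V + q_D) = 0.
Vertex's profit: π_V = (415 - 2Q)q_V - (100q_V). Setting ∂π_V/∂q_V = 0: 315 - 4q_V - 2(q_E + q_D) = 0.
Delta's first-order condition: 314 - 4q_D - 2(q_E + q_V) = 0.
Adding the 3 first-order conditions: 874 − 8Q = 0, so Q = 437/4.
Back-substituting: q_E = (245 − 437/2)/2 = 53/4, q_V = (315 − 437/2)/2 = 193/4, q_D = (314 − 437/2)/2 = 191/4.
Total output Q = 53/4 + 193/4 + 191/4 = 437/4.

109.25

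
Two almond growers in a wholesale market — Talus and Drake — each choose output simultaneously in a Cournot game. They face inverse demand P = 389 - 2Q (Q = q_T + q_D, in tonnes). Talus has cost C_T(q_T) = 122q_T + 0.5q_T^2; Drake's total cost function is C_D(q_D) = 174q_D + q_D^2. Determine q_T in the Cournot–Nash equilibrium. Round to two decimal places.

45.08

Talus's profit: π_T = (389 - 2Q)q_T - (122q_T + (1/2)q_T²). Setting ∂π_T/∂q_T = 0: 267 - 5q_T - 2(q_D) = 0.
Drake's first-order condition: 215 - 6q_D - 2(q_T) = 0.
Best responses: q_T = (267 - 2q_D)/5, q_D = (215 - 2q_T)/6.
Solving the pair: q_T = 586/13, q_D = 541/26.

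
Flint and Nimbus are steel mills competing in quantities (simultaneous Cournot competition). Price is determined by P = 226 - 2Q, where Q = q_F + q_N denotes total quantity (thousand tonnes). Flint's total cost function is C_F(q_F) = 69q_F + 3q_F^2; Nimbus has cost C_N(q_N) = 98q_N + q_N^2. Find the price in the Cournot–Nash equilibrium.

Flint's profit: π_F = (226 - 2Q)q_F - (69q_F + 3q_F²). Setting ∂π_F/∂q_F = 0: 157 - 10q_F - 2(q_N) = 0.
Nimbus's first-order condition: 128 - 6q_N - 2(q_F) = 0.
Best responses: q_F = (157 - 2q_N)/10, q_N = (128 - 2q_F)/6.
Substituting one into the other gives q_F = 49/4 and q_N = 69/4.
Total output Q = 59/2, so price P = 226 - 2·(59/2) = 167.

167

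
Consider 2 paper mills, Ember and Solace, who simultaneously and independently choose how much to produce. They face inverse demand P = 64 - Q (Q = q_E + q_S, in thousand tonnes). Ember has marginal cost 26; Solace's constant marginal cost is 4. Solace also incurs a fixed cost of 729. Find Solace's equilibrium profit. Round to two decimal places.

18.11

Ember's profit: π_E = (64 - Q)q_E - (26q_E). Setting ∂π_E/∂q_E = 0: 38 - 2q_E - (q_S) = 0.
Solace's profit: π_S = (64 - Q)q_S - (4q_S). Setting ∂π_S/∂q_S = 0: 60 - 2q_S - (q_E) = 0.
Rearranging gives the reaction functions q_E = (38 - q_S)/2 and q_S = (60 - q_E)/2.
Substituting one into the other gives q_E = 16/3 and q_S = 82/3.
Price P = 64 - 98/3 = 94/3.
Solace's profit: (94/3 - 4)·(82/3) - 729 = 163/9.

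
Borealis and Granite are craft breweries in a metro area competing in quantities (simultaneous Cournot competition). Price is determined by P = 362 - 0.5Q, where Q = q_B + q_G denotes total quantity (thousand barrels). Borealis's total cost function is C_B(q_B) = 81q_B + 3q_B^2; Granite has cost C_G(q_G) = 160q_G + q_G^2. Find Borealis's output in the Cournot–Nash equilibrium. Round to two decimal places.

Borealis's profit: π_B = (362 - 0.5Q)q_B - (81q_B + 3q_B²). Setting ∂π_B/∂q_B = 0: 281 - 7q_B - (1/2)(q_G) = 0.
Granite's profit: π_G = (362 - 0.5Q)q_G - (160q_G + q_G²). Setting ∂π_G/∂q_G = 0: 202 - 3q_G - (1/2)(q_B) = 0.
Best responses: q_B = (281 - (1/2)q_G)/7, q_G = (202 - (1/2)q_B)/3.
Solving the pair: q_B = 35.7590, q_G = 61.3735.

35.76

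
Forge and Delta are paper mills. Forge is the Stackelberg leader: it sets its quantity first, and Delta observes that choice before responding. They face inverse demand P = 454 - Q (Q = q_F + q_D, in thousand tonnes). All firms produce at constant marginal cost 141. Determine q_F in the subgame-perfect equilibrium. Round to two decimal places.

156.50

Solve by backward induction. Given q_F, the follower Delta maximises π_D = (454 - q_F - q_D)q_D - 141q_D.
Setting the follower's marginal profit to zero, 313 - q_F - 2q_D = 0, i.e. q_D = (313 - q_F)/2.
Forge substitutes q_D(q_F) into its own profit: π_F = q_F(454 - q_F - (313 - q_F)/2) - 141q_F = (595/2 - (1/2)q_F)q_F - 141q_F.
The leader's first-order condition 313/2 - q_F = 0 yields q_F = 313/2.
Then q_D = (313 - 313/2)/2 = 313/4.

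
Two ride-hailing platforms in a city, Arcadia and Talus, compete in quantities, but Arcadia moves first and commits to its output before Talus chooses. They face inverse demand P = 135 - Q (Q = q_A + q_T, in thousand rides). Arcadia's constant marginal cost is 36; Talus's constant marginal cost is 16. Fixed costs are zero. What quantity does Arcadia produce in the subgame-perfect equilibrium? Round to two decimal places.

The follower Talus best-responds to any q_A: π_T = (135 - Q)q_T - 16q_T.
∂π_T/∂q_T = 119 - q_A - 2q_T = 0 gives the reaction function q_T = (119 - q_A)/2.
The leader anticipates this reaction. Substituting into P = 135 - Q gives P = 151/2 - (1/2)q_A, so π_A = (151/2 - (1/2)q_A)q_A - 36q_A.
Maximising: ∂π_A/∂q_A = 79/2 - q_A = 0, giving q_A = 79/2.
Then q_T = (119 - 79/2)/2 = 159/4.

39.50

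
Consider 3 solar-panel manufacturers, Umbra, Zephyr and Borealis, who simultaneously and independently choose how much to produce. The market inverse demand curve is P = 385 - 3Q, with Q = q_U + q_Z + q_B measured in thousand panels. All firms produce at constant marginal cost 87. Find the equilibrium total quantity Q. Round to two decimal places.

A representative firm's profit is π_i = q_i(385 - 3Q) - 87q_i.
First-order condition (treating rivals' output as given): 298 - 6q_i - 3·Σ_{j≠i} q_j = 0.
With identical firms every q_j equals q_i, so Σ_{j≠i} q_j = 2q_i and 298 = 12q_i, giving q_i = 149/6.
Total output Q = 149/6 + 149/6 + 149/6 = 149/2.

74.50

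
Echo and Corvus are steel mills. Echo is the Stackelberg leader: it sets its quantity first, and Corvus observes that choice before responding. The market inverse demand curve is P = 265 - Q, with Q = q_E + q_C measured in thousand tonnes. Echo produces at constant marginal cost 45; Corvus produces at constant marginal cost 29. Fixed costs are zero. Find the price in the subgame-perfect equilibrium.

96

Solve by backward induction. Given q_E, the follower Corvus maximises π_C = (265 - q_E - q_C)q_C - 29q_C.
∂π_C/∂q_C = 236 - q_E - 2q_C = 0 gives the reaction function q_C = (236 - q_E)/2.
The leader anticipates this reaction. Substituting into P = 265 - Q gives P = 147 - (1/2)q_E, so π_E = (147 - (1/2)q_E)q_E - 45q_E.
Maximising: ∂π_E/∂q_E = 102 - q_E = 0, giving q_E = 102.
Then q_C = (236 - 102)/2 = 67.
Total output Q = 169, so price P = 265 - 169 = 96.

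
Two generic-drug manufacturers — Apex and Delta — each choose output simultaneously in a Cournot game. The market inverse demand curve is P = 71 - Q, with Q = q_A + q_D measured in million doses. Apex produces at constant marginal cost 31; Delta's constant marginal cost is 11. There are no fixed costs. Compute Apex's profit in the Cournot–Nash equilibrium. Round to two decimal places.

Apex's profit: π_A = (71 - Q)q_A - (31q_A). Setting ∂π_A/∂q_A = 0: 40 - 2q_A - (q_D) = 0.
Delta's profit: π_D = (71 - Q)q_D - (11q_D). Setting ∂π_D/∂q_D = 0: 60 - 2q_D - (q_A) = 0.
Rearranging gives the reaction functions q_A = (40 - q_D)/2 and q_D = (60 - q_A)/2.
Solving the pair: q_A = 20/3, q_D = 80/3.
Price P = 71 - 100/3 = 113/3.
Apex's profit: (113/3 - 31)·(20/3) = 400/9.

44.44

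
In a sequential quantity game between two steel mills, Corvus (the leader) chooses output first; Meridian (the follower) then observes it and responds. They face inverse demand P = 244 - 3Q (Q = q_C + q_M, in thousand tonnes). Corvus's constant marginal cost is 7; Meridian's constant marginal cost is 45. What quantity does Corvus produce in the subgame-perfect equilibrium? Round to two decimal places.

Solve by backward induction. Given q_C, the follower Meridian maximises π_M = (244 - 3q_C - 3q_M)q_M - 45q_M.
∂π_M/∂q_M = 199 - 3q_C - 6q_M = 0 gives the reaction function q_M = (199 - 3q_C)/6.
Corvus substitutes q_M(q_C) into its own profit: π_C = q_C(244 - 3q_C - (199 - 3q_C)/2) - 7q_C = (289/2 - (3/2)q_C)q_C - 7q_C.
Leader FOC: 275/2 - 3q_C = 0, so q_C = 275/6.
Then q_M = (199 - 3·(275/6))/6 = 41/4.

45.83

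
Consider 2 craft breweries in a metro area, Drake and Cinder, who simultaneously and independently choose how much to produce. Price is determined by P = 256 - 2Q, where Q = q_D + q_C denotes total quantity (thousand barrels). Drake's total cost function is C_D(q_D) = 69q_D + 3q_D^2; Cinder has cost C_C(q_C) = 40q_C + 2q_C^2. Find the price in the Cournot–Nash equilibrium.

Drake's profit: π_D = (256 - 2Q)q_D - (69q_D + 3q_D²). Setting ∂π_D/∂q_D = 0: 187 - 10q_D - 2(q_C) = 0.
Cinder's first-order condition: 216 - 8q_C - 2(q_D) = 0.
Best responses: q_D = (187 - 2q_C)/10, q_C = (216 - 2q_D)/8.
Substituting one into the other gives q_D = 14 and q_C = 47/2.
Total output Q = 75/2, so price P = 256 - 2·(75/2) = 181.

181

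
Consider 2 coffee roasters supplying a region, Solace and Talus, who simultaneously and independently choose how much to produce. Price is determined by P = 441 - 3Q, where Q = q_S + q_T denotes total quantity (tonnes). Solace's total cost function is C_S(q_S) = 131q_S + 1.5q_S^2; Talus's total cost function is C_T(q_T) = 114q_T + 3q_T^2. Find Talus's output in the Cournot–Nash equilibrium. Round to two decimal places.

Solace's profit: π_S = (441 - 3Q)q_S - (131q_S + (3/2)q_S²). Setting ∂π_S/∂q_S = 0: 310 - 9q_S - 3(q_T) = 0.
Talus's profit: π_T = (441 - 3Q)q_T - (114q_T + 3q_T²). Setting ∂π_T/∂q_T = 0: 327 - 12q_T - 3(q_S) = 0.
So q_S = (310 - 3q_T)/9 and q_T = (327 - 3q_S)/12.
Solving the pair: q_S = 83/3, q_T = 61/3.

20.33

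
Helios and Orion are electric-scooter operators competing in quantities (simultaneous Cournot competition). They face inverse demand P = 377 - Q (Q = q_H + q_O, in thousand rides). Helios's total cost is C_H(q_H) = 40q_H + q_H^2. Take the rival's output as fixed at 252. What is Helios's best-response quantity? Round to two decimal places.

With the rival's output fixed at 252, Helios's profit is π_H = (377 - 252 - q_H)q_H - (40q_H + q_H²) = (125 - q_H)q_H - (40q_H + q_H²).
∂π_H/∂q_H = 85 - 4q_H = 0, so q_H = 85/4.

21.25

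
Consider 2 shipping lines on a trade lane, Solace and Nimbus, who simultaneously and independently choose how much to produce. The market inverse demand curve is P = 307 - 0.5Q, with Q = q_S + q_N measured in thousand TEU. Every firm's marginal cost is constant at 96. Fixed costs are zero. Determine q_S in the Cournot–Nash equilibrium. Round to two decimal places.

Each firm earns π_i = (307 - 0.5Q)q_i - 96q_i.
First-order condition (treating rivals' output as given): 211 - q_i - (1/2)q_j = 0.
By symmetry each firm produces the same amount; substituting q_j = q_i yields q_i = 211/(3/2) = 422/3.

140.67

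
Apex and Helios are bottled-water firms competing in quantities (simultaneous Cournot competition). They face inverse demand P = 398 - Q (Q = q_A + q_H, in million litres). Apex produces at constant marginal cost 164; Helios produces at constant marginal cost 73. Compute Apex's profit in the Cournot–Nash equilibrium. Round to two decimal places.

2272.11

Apex's profit: π_A = (398 - Q)q_A - (164q_A). Setting ∂π_A/∂q_A = 0: 234 - 2q_A - (q_H) = 0.
Helios's first-order condition: 325 - 2q_H - (q_A) = 0.
Best responses: q_A = (234 - q_H)/2, q_H = (325 - q_A)/2.
Solving the pair: q_A = 143/3, q_H = 416/3.
Price P = 398 - 559/3 = 635/3.
Apex's profit: (635/3 - 164)·(143/3) = 2272.1111.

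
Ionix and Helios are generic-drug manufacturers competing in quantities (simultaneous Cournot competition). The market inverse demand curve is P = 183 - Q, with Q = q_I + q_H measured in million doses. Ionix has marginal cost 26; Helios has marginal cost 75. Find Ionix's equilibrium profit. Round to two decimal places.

4715.11

Ionix's profit: π_I = (183 - Q)q_I - (26q_I). Setting ∂π_I/∂q_I = 0: 157 - 2q_I - (q_H) = 0.
Helios's profit: π_H = (183 - Q)q_H - (75q_H). Setting ∂π_H/∂q_H = 0: 108 - 2q_H - (q_I) = 0.
Best responses: q_I = (157 - q_H)/2, q_H = (108 - q_I)/2.
Solving the pair: q_I = 206/3, q_H = 59/3.
Price P = 183 - 265/3 = 284/3.
Ionix's profit: (284/3 - 26)·(206/3) = 4715.1111.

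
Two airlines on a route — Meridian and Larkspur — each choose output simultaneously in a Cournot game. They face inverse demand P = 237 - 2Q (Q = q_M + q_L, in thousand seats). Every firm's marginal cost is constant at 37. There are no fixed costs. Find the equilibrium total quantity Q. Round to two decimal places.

A representative firm's profit is π_i = q_i(237 - 2Q) - 37q_i.
First-order condition (treating rivals' output as given): 200 - 4q_i - 2q_j = 0.
By symmetry each firm produces the same amount; substituting q_j = q_i yields q_i = 200/6 = 100/3.
Total output Q = 100/3 + 100/3 = 200/3.

66.67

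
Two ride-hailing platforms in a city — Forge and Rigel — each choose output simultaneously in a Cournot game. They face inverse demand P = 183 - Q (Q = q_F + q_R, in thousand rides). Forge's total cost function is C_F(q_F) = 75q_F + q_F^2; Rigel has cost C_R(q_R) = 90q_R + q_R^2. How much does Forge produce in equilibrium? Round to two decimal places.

Forge's profit: π_F = (183 - Q)q_F - (75q_F + q_F²). Setting ∂π_F/∂q_F = 0: 108 - 4q_F - (q_R) = 0.
Rigel's first-order condition: 93 - 4q_R - (q_F) = 0.
Rearranging gives the reaction functions q_F = (108 - q_R)/4 and q_R = (93 - q_F)/4.
Substituting one into the other gives q_F = 113/5 and q_R = 88/5.

22.60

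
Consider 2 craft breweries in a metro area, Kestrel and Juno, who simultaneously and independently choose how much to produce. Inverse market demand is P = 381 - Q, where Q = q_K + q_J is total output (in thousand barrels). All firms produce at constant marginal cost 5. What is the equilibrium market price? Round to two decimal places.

130.33

Each firm earns π_i = (381 - Q)q_i - 5q_i.
First-order condition (treating rivals' output as given): 376 - 2q_i - q_j = 0.
With identical firms every q_j equals q_i, so q_j = q_i and 376 = 3q_i, giving q_i = 376/3.
Total output Q = 752/3, so price P = 381 - 752/3 = 391/3.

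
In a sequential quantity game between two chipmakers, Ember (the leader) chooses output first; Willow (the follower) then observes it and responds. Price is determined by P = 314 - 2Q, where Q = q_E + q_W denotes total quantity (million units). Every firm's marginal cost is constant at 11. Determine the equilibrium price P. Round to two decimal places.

86.75

The follower Willow best-responds to any q_E: π_W = (314 - 2Q)q_W - 11q_W.
∂π_W/∂q_W = 303 - 2q_E - 4q_W = 0 gives the reaction function q_W = (303 - 2q_E)/4.
Ember substitutes q_W(q_E) into its own profit: π_E = q_E(314 - 2q_E - (303 - 2q_E)/2) - 11q_E = (325/2 - q_E)q_E - 11q_E.
Leader FOC: 303/2 - 2q_E = 0, so q_E = 303/4.
Then q_W = (303 - 2·(303/4))/4 = 303/8.
Total output Q = 909/8, so price P = 314 - 2·(909/8) = 347/4.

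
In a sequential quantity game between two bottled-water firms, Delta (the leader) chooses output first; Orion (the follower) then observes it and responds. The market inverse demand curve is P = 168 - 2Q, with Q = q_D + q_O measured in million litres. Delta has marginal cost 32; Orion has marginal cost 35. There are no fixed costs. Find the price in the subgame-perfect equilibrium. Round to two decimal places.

Solve by backward induction. Given q_D, the follower Orion maximises π_O = (168 - 2q_D - 2q_O)q_O - 35q_O.
∂π_O/∂q_O = 133 - 2q_D - 4q_O = 0 gives the reaction function q_O = (133 - 2q_D)/4.
Delta substitutes q_O(q_D) into its own profit: π_D = q_D(168 - 2q_D - (133 - 2q_D)/2) - 32q_D = (203/2 - q_D)q_D - 32q_D.
Leader FOC: 139/2 - 2q_D = 0, so q_D = 139/4.
Then q_O = (133 - 2·(139/4))/4 = 127/8.
Total output Q = 405/8, so price P = 168 - 2·(405/8) = 267/4.

66.75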